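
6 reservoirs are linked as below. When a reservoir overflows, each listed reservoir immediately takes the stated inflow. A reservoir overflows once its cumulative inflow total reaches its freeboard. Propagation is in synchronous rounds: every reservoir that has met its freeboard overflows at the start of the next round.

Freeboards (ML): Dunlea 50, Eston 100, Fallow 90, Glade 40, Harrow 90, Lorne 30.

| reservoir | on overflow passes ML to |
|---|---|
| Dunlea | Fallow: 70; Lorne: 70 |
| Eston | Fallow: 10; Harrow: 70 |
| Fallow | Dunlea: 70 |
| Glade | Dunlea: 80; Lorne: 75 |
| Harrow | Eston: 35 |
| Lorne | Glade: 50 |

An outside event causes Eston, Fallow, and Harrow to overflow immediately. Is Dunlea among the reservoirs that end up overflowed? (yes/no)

Round 1 — Eston, Fallow, Harrow overflow (initial).
  Dunlea: +70 → 70 ≥ 50
Round 2 — Dunlea overflows.
  Lorne: +70 → 70 ≥ 30
Round 3 — Lorne overflows.
  Glade: +50 → 50 ≥ 40
Round 4 — Glade overflows.
No further overflows.

yes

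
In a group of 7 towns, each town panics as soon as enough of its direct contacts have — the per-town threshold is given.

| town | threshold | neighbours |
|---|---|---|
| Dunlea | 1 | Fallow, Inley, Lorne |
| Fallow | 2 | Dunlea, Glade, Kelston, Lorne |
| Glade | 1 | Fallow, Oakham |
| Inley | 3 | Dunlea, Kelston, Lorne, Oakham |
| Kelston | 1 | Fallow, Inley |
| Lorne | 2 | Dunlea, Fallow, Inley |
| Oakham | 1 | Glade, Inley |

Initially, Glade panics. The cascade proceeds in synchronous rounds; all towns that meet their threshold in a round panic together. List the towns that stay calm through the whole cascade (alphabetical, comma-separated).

Dunlea, Fallow, Inley, Kelston, Lorne

Round 1 — Glade panics (initial).
Round 2 — checking thresholds:
  Fallow: 1 of 4 neighbours < 2, not yet.
  Oakham: 1 of 2 neighbours ≥ 1, panics.
Round 3 — no new panics; cascade stops.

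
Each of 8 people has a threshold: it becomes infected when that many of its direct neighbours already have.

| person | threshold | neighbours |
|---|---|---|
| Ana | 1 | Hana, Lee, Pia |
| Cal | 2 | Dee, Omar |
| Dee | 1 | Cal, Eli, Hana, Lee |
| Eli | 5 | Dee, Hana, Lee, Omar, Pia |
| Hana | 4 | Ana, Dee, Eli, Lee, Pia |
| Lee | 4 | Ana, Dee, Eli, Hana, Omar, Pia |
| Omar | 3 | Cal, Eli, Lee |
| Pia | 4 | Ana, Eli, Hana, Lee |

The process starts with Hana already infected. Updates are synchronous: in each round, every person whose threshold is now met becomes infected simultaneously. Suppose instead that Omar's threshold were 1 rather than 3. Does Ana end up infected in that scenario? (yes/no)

yes

With Omar's threshold at 1:
Round 1 — Hana becomes infected (initial).
Round 2 — checking thresholds:
  Ana: 1 of 3 neighbours ≥ 1, becomes infected.
  Dee: 1 of 4 neighbours ≥ 1, becomes infected.
  Eli: 1 of 5 neighbours < 5, below threshold.
  Lee: 1 of 6 neighbours < 4, below threshold.
  Pia: 1 of 4 neighbours < 4, below threshold.
Round 3 — no new infections; cascade stops.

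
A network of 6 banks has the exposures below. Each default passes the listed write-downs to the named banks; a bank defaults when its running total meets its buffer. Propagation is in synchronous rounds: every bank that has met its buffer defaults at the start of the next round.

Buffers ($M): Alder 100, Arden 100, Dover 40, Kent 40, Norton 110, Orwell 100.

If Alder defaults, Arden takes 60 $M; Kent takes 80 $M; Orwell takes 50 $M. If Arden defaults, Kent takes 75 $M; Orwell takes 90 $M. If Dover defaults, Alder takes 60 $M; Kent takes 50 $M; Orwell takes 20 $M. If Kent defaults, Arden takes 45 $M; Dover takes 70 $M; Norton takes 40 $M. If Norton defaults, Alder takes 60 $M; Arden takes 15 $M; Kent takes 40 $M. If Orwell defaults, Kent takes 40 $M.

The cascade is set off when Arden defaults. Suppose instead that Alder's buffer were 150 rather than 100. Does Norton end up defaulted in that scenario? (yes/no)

no

With Alder's buffer at 150:
Round 1 — Arden defaults (initial).
  Kent: +75 → 75 ≥ 40
  Orwell: +90 → 90 < 100
Round 2 — Kent defaults.
  Dover: +70 → 70 ≥ 40
  Norton: +40 → 40 < 110
Round 3 — Dover defaults.
  Alder: +60 → 60 < 150
  Orwell: +20 → 110 ≥ 100
Round 4 — Orwell defaults.
No further defaults.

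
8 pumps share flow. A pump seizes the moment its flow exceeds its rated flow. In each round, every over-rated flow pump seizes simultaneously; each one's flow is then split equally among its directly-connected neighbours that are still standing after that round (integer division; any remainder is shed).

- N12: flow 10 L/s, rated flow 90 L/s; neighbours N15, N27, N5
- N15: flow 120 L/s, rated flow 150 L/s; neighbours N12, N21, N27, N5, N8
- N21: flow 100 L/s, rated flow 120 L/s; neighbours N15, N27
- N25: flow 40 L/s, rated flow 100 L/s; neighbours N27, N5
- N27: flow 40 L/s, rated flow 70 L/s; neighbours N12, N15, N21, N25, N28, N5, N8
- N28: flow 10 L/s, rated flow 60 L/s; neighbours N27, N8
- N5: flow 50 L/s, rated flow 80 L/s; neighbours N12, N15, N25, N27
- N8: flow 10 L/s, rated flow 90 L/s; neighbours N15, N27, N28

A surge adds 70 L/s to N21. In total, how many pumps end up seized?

Round 1 — N21 at 170 > 120. N21 seizes.
  N21 sheds 170 L/s to N15, N27: 85 each.
    N15: 120+85 = 205 > 150
    N27: 40+85 = 125 > 70
Round 2 — N15, N27 seize.
  N15 sheds 205 L/s to N12, N5, N8: 68 each (1 lost).
    N12: 10+68 = 78 ≤ 90
    N5: 50+68 = 118 > 80
    N8: 10+68 = 78 ≤ 90
  N27 sheds 125 L/s to N12, N25, N28, N5, N8: 25 each.
    N12: 78+25 = 103 > 90
    N25: 40+25 = 65 ≤ 100
    N28: 10+25 = 35 ≤ 60
    N5: 118+25 = 143 > 80
    N8: 78+25 = 103 > 90
Round 3 — N12, N5, N8 seize.
  N12 sheds 103 L/s: no online neighbours, lost.
  N5 sheds 143 L/s to N25: 143 each.
    N25: 65+143 = 208 > 100
  N8 sheds 103 L/s to N28: 103 each.
    N28: 35+103 = 138 > 60
Round 4 — N25, N28 seize.
  N25 sheds 208 L/s: no online neighbours, lost.
  N28 sheds 138 L/s: no online neighbours, lost.
No further seizures.

8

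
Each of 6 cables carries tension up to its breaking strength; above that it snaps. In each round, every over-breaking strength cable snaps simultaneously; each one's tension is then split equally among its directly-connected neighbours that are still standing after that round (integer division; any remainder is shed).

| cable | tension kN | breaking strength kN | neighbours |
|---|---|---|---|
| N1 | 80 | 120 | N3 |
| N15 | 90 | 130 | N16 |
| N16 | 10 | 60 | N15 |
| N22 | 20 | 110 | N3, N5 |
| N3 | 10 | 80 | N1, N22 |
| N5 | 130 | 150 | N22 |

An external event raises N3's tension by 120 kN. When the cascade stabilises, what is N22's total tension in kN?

Round 1 — N3 at 130 > 80. N3 snaps.
  N3 sheds 130 kN to N1, N22: 65 each.
    N1: 80+65 = 145 > 120
    N22: 20+65 = 85 ≤ 110
Round 2 — N1 snaps.
  N1 sheds 145 kN: no online neighbours, lost.
No further breaks.

85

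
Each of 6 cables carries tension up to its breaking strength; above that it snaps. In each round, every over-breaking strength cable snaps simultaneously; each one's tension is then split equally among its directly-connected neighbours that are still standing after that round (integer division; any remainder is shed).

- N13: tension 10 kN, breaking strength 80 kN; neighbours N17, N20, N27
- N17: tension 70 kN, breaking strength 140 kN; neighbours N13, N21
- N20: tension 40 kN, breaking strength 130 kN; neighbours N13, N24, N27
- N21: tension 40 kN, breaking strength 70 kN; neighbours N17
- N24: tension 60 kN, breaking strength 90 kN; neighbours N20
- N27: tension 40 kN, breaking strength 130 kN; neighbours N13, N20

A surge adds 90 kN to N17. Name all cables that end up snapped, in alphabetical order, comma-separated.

N13, N17, N21

Round 1 — N17 at 160 > 140. N17 snaps.
  N17 sheds 160 kN to N13, N21: 80 each.
    N13: 10+80 = 90 > 80
    N21: 40+80 = 120 > 70
Round 2 — N13, N21 snap.
  N13 sheds 90 kN to N20, N27: 45 each.
    N20: 40+45 = 85 ≤ 130
    N27: 40+45 = 85 ≤ 130
  N21 sheds 120 kN: no online neighbours, lost.
No further breaks.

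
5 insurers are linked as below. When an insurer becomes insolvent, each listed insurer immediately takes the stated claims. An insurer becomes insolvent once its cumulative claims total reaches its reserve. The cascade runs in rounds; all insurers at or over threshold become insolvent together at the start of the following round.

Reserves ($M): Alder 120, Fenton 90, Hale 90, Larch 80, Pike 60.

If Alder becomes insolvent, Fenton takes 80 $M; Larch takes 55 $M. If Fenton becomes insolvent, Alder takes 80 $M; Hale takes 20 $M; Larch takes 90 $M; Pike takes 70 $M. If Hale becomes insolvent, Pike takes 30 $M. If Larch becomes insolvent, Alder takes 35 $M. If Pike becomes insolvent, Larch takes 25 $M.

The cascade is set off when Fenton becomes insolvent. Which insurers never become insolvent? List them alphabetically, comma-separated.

Round 1 — Fenton becomes insolvent (initial).
  Alder: +80 → 80 < 120
  Hale: +20 → 20 < 90
  Larch: +90 → 90 ≥ 80
  Pike: +70 → 70 ≥ 60
Round 2 — Larch, Pike become insolvent.
  Alder: +35 → 115 < 120
No further insolvencies.

Alder, Hale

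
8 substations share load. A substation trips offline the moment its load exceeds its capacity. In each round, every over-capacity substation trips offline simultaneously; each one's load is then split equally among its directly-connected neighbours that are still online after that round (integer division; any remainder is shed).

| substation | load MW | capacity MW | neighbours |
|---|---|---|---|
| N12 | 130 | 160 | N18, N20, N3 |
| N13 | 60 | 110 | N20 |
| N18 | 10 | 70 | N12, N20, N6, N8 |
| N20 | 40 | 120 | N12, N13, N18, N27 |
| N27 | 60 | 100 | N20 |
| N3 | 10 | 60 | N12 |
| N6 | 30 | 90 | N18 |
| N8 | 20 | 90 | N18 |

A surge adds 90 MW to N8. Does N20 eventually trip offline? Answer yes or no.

yes

Round 1 — N8 at 110 > 90. N8 trips offline.
  N8 sheds 110 MW to N18: 110 each.
    N18: 10+110 = 120 > 70
Round 2 — N18 trips offline.
  N18 sheds 120 MW to N12, N20, N6: 40 each.
    N12: 130+40 = 170 > 160
    N20: 40+40 = 80 ≤ 120
    N6: 30+40 = 70 ≤ 90
Round 3 — N12 trips offline.
  N12 sheds 170 MW to N20, N3: 85 each.
    N20: 80+85 = 165 > 120
    N3: 10+85 = 95 > 60
Round 4 — N20, N3 trip offline.
  N20 sheds 165 MW to N13, N27: 82 each (1 lost).
    N13: 60+82 = 142 > 110
    N27: 60+82 = 142 > 100
  N3 sheds 95 MW: no online neighbours, lost.
Round 5 — N13, N27 trip offline.
  N13 sheds 142 MW: no online neighbours, lost.
  N27 sheds 142 MW: no online neighbours, lost.
No further trips.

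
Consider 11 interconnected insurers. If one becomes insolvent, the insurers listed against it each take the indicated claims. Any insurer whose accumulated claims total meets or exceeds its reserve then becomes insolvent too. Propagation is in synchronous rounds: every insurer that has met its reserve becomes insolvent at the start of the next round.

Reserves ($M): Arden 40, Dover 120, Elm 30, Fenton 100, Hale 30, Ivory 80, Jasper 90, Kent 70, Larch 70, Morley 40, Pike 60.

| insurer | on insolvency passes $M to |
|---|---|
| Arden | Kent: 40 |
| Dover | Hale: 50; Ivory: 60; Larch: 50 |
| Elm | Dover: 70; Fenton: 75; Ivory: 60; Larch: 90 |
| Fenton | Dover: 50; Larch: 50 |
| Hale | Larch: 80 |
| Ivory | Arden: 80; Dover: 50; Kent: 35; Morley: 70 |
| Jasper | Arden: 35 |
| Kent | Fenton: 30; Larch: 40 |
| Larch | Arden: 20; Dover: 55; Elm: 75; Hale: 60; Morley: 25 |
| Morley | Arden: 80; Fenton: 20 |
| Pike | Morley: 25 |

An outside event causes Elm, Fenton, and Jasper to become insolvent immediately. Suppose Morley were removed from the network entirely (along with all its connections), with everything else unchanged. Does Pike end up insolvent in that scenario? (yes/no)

With Morley removed:
Round 1 — Elm, Fenton, Jasper become insolvent (initial).
  Arden: +35 → 35 < 40
  Dover: +70+50 → 120 ≥ 120
  Ivory: +60 → 60 < 80
  Larch: +90+50 → 140 ≥ 70
Round 2 — Dover, Larch become insolvent.
  Arden: +20 → 55 ≥ 40
  Hale: +50+60 → 110 ≥ 30
  Ivory: +60 → 120 ≥ 80
Round 3 — Arden, Hale, Ivory become insolvent.
  Kent: +40+35 → 75 ≥ 70
Round 4 — Kent becomes insolvent.
No further insolvencies.

no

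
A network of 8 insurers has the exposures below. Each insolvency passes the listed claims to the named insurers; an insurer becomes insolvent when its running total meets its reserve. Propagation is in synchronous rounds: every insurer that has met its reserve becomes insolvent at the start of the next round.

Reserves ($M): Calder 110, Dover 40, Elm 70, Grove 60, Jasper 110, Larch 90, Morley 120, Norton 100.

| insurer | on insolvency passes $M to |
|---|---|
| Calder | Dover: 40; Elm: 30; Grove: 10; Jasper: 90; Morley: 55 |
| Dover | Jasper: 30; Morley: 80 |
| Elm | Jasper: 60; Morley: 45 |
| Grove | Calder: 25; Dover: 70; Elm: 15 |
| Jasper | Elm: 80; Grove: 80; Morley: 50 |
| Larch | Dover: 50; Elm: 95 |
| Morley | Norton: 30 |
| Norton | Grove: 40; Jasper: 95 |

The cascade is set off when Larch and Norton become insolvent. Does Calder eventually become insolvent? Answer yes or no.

Round 1 — Larch, Norton become insolvent (initial).
  Dover: +50 → 50 ≥ 40
  Elm: +95 → 95 ≥ 70
  Grove: +40 → 40 < 60
  Jasper: +95 → 95 < 110
Round 2 — Dover, Elm become insolvent.
  Jasper: +30+60 → 185 ≥ 110
  Morley: +80+45 → 125 ≥ 120
Round 3 — Jasper, Morley become insolvent.
  Grove: +80 → 120 ≥ 60
Round 4 — Grove becomes insolvent.
  Calder: +25 → 25 < 110
No further insolvencies.

no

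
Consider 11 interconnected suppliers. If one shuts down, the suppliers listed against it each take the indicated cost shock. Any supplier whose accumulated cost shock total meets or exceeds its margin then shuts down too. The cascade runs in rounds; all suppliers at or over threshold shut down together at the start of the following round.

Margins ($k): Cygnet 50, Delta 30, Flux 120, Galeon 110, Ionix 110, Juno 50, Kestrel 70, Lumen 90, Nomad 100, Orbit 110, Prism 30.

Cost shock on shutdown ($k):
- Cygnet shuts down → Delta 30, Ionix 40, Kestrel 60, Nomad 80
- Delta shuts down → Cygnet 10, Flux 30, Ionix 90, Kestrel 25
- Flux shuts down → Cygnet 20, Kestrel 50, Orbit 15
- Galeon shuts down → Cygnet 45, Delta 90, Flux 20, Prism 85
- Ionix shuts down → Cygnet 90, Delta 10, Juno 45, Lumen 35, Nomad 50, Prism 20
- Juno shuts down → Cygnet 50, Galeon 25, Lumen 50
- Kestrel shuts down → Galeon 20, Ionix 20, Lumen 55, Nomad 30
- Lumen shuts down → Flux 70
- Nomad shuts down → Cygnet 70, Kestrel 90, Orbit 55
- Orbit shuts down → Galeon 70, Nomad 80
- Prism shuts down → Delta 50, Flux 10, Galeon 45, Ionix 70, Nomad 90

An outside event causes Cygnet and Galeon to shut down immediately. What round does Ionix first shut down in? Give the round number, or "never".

3

Round 1 — Cygnet, Galeon shut down (initial).
  Delta: +30+90 → 120 ≥ 30
  Flux: +20 → 20 < 120
  Ionix: +40 → 40 < 110
  Kestrel: +60 → 60 < 70
  Nomad: +80 → 80 < 100
  Prism: +85 → 85 ≥ 30
Round 2 — Delta, Prism shut down.
  Flux: +30+10 → 60 < 120
  Ionix: +90+70 → 200 ≥ 110
  Kestrel: +25 → 85 ≥ 70
  Nomad: +90 → 170 ≥ 100
Round 3 — Ionix, Kestrel, Nomad shut down.
  Juno: +45 → 45 < 50
  Lumen: +35+55 → 90 ≥ 90
  Orbit: +55 → 55 < 110
Round 4 — Lumen shuts down.
  Flux: +70 → 130 ≥ 120
Round 5 — Flux shuts down.
  Orbit: +15 → 70 < 110
No further shutdowns.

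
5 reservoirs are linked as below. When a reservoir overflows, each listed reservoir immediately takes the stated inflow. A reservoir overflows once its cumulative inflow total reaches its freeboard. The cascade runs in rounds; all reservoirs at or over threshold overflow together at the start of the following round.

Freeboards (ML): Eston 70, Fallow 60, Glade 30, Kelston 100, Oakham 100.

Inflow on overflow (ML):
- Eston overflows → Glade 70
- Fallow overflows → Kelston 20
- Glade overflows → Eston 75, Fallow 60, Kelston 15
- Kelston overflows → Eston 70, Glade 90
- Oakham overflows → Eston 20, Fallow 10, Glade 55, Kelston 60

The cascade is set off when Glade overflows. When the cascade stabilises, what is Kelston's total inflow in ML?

35

Round 1 — Glade overflows (initial).
  Eston: +75 → 75 ≥ 70
  Fallow: +60 → 60 ≥ 60
  Kelston: +15 → 15 < 100
Round 2 — Eston, Fallow overflow.
  Kelston: +20 → 35 < 100
No further overflows.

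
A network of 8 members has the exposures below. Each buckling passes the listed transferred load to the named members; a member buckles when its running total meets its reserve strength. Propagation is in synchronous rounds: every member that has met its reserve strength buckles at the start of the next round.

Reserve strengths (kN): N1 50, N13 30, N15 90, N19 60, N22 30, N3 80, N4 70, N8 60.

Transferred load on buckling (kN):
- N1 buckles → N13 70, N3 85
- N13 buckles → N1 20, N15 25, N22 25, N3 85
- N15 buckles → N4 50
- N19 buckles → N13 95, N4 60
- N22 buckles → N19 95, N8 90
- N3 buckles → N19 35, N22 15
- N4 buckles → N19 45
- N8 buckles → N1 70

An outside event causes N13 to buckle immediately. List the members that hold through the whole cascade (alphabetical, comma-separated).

N15, N4

Round 1 — N13 buckles (initial).
  N1: +20 → 20 < 50
  N15: +25 → 25 < 90
  N22: +25 → 25 < 30
  N3: +85 → 85 ≥ 80
Round 2 — N3 buckles.
  N19: +35 → 35 < 60
  N22: +15 → 40 ≥ 30
Round 3 — N22 buckles.
  N19: +95 → 130 ≥ 60
  N8: +90 → 90 ≥ 60
Round 4 — N19, N8 buckle.
  N1: +70 → 90 ≥ 50
  N4: +60 → 60 < 70
Round 5 — N1 buckles.
No further bucklings.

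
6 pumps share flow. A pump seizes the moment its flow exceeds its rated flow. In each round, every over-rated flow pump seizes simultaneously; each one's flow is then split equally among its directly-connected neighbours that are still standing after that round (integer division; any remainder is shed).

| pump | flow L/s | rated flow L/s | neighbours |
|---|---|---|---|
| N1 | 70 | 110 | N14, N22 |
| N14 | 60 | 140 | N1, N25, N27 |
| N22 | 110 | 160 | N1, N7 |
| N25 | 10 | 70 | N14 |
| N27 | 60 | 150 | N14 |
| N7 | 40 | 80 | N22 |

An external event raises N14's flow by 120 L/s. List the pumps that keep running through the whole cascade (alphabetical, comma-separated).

N25, N27

Round 1 — N14 at 180 > 140. N14 seizes.
  N14 sheds 180 L/s to N1, N25, N27: 60 each.
    N1: 70+60 = 130 > 110
    N25: 10+60 = 70 ≤ 70
    N27: 60+60 = 120 ≤ 150
Round 2 — N1 seizes.
  N1 sheds 130 L/s to N22: 130 each.
    N22: 110+130 = 240 > 160
Round 3 — N22 seizes.
  N22 sheds 240 L/s to N7: 240 each.
    N7: 40+240 = 280 > 80
Round 4 — N7 seizes.
  N7 sheds 280 L/s: no online neighbours, lost.
No further seizures.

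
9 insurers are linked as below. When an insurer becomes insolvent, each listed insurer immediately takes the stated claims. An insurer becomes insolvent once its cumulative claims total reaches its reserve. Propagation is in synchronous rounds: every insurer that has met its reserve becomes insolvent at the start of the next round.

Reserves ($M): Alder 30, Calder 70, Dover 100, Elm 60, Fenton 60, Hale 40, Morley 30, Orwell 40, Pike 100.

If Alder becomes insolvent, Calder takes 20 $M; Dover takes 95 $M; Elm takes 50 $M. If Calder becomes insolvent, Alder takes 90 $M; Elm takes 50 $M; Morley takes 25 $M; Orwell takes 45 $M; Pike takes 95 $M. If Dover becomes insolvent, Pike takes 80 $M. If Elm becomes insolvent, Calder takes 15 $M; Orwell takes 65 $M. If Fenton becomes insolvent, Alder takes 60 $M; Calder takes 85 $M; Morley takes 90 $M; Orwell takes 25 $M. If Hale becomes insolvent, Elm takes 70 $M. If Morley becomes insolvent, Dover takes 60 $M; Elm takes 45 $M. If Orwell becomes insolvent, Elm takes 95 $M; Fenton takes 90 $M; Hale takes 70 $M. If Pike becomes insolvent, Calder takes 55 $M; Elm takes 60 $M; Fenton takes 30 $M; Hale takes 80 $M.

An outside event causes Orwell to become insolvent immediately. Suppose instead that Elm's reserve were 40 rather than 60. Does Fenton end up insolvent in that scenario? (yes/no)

With Elm's reserve at 40:
Round 1 — Orwell becomes insolvent (initial).
  Elm: +95 → 95 ≥ 40
  Fenton: +90 → 90 ≥ 60
  Hale: +70 → 70 ≥ 40
Round 2 — Elm, Fenton, Hale become insolvent.
  Alder: +60 → 60 ≥ 30
  Calder: +15+85 → 100 ≥ 70
  Morley: +90 → 90 ≥ 30
Round 3 — Alder, Calder, Morley become insolvent.
  Dover: +95+60 → 155 ≥ 100
  Pike: +95 → 95 < 100
Round 4 — Dover becomes insolvent.
  Pike: +80 → 175 ≥ 100
Round 5 — Pike becomes insolvent.
No further insolvencies.

yes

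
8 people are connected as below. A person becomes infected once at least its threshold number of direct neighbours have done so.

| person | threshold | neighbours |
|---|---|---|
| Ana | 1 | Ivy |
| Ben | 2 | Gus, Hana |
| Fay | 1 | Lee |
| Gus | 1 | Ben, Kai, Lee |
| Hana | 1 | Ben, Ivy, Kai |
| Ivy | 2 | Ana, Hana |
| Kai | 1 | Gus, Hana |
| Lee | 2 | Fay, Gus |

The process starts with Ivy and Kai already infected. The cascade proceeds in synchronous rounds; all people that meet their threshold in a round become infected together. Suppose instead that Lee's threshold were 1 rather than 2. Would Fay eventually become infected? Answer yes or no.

yes

With Lee's threshold at 1:
Round 1 — Ivy, Kai become infected (initial).
Round 2 — checking thresholds:
  Ana: 1 of 1 neighbours ≥ 1, becomes infected.
  Gus: 1 of 3 neighbours ≥ 1, becomes infected.
  Hana: 2 of 3 neighbours ≥ 1, becomes infected.
Round 3 — checking thresholds:
  Ben: 2 of 2 neighbours ≥ 2, becomes infected.
  Lee: 1 of 2 neighbours ≥ 1, becomes infected.
Round 4 — checking thresholds:
  Fay: 1 of 1 neighbours ≥ 1, becomes infected.
Round 5 — no new infections; cascade stops.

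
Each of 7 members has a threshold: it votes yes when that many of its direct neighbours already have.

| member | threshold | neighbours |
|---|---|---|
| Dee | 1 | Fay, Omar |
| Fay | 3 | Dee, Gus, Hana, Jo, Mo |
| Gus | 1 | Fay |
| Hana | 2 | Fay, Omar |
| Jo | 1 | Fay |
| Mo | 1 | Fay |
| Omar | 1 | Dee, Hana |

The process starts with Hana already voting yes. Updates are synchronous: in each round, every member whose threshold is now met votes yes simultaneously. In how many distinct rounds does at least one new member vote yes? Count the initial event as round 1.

3

Round 1 — Hana votes yes (initial).
Round 2 — checking thresholds:
  Fay: 1 of 5 neighbours < 3, holds.
  Omar: 1 of 2 neighbours ≥ 1, votes yes.
Round 3 — checking thresholds:
  Dee: 1 of 2 neighbours ≥ 1, votes yes.
  Fay: 1 of 5 neighbours < 3, holds.
Round 4 — no new yes votes; cascade stops.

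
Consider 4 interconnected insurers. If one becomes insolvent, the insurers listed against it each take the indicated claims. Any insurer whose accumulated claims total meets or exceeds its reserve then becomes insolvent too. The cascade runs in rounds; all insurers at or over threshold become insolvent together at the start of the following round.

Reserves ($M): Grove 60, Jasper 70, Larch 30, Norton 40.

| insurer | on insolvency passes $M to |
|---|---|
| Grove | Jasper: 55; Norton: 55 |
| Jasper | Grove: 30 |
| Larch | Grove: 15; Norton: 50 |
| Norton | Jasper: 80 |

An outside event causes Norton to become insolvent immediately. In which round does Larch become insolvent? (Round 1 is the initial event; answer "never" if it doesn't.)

Round 1 — Norton becomes insolvent (initial).
  Jasper: +80 → 80 ≥ 70
Round 2 — Jasper becomes insolvent.
  Grove: +30 → 30 < 60
No further insolvencies.

never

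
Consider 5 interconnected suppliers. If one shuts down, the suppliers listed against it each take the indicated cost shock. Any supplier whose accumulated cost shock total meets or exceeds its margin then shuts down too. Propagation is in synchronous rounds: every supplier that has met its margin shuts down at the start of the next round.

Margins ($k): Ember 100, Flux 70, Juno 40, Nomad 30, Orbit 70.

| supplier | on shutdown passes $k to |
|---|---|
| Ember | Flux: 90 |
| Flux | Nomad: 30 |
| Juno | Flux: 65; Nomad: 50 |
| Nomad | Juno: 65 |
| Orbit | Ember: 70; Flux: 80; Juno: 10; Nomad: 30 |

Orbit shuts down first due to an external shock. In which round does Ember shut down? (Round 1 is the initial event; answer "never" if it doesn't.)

never

Round 1 — Orbit shuts down (initial).
  Ember: +70 → 70 < 100
  Flux: +80 → 80 ≥ 70
  Juno: +10 → 10 < 40
  Nomad: +30 → 30 ≥ 30
Round 2 — Flux, Nomad shut down.
  Juno: +65 → 75 ≥ 40
Round 3 — Juno shuts down.
No further shutdowns.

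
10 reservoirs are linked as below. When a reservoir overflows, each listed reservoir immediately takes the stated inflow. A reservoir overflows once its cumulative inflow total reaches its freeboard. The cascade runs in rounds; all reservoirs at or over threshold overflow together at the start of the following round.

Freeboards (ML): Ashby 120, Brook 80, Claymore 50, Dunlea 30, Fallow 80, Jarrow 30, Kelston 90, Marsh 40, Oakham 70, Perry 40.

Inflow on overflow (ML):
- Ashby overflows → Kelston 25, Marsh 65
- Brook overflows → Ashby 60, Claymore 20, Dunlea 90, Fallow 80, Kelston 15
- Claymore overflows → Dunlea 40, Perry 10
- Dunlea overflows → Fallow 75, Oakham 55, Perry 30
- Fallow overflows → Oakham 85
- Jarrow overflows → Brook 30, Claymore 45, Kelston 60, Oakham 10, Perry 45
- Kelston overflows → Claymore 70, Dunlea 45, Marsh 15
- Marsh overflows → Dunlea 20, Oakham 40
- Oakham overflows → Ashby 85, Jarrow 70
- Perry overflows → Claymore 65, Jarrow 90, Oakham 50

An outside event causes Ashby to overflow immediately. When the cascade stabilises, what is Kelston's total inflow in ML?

Round 1 — Ashby overflows (initial).
  Kelston: +25 → 25 < 90
  Marsh: +65 → 65 ≥ 40
Round 2 — Marsh overflows.
  Dunlea: +20 → 20 < 30
  Oakham: +40 → 40 < 70
No further overflows.

25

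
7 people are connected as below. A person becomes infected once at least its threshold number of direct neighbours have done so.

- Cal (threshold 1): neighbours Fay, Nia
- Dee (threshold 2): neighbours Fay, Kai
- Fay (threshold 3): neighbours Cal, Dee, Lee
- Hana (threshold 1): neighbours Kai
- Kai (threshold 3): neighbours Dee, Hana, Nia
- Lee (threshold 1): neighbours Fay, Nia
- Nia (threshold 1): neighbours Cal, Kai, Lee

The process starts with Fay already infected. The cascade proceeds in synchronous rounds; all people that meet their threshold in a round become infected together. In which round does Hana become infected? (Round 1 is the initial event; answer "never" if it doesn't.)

Round 1 — Fay becomes infected (initial).
Round 2 — checking thresholds:
  Cal: 1 of 2 neighbours ≥ 1, becomes infected.
  Dee: 1 of 2 neighbours < 2, holds.
  Lee: 1 of 2 neighbours ≥ 1, becomes infected.
Round 3 — checking thresholds:
  Dee: 1 of 2 neighbours < 2, holds.
  Nia: 2 of 3 neighbours ≥ 1, becomes infected.
Round 4 — no new infections; cascade stops.

never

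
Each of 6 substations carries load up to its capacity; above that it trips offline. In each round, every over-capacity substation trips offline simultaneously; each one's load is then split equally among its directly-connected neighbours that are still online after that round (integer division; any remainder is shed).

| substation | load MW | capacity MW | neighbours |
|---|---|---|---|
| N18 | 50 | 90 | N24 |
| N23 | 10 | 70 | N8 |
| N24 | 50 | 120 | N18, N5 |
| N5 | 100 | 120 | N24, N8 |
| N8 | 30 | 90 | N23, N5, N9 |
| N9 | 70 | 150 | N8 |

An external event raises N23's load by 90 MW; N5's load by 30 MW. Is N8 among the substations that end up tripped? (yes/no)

yes

Round 1 — N23 at 100 > 70; N5 at 130 > 120. N23, N5 trip offline.
  N23 sheds 100 MW to N8: 100 each.
    N8: 30+100 = 130 > 90
  N5 sheds 130 MW to N24, N8: 65 each.
    N24: 50+65 = 115 ≤ 120
    N8: 130+65 = 195 > 90
Round 2 — N8 trips offline.
  N8 sheds 195 MW to N9: 195 each.
    N9: 70+195 = 265 > 150
Round 3 — N9 trips offline.
  N9 sheds 265 MW: no online neighbours, lost.
No further trips.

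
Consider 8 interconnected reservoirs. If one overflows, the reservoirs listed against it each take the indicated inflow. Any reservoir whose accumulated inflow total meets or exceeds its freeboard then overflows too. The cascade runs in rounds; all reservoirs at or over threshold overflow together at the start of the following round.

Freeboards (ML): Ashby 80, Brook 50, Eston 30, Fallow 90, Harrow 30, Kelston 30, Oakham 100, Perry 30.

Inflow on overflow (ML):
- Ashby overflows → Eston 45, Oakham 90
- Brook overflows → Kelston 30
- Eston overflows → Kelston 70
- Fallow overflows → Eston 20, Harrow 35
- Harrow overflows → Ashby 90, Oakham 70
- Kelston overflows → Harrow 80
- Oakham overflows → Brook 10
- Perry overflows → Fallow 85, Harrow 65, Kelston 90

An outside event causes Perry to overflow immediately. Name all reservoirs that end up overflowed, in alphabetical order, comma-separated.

Ashby, Eston, Harrow, Kelston, Oakham, Perry

Round 1 — Perry overflows (initial).
  Fallow: +85 → 85 < 90
  Harrow: +65 → 65 ≥ 30
  Kelston: +90 → 90 ≥ 30
Round 2 — Harrow, Kelston overflow.
  Ashby: +90 → 90 ≥ 80
  Oakham: +70 → 70 < 100
Round 3 — Ashby overflows.
  Eston: +45 → 45 ≥ 30
  Oakham: +90 → 160 ≥ 100
Round 4 — Eston, Oakham overflow.
  Brook: +10 → 10 < 50
No further overflows.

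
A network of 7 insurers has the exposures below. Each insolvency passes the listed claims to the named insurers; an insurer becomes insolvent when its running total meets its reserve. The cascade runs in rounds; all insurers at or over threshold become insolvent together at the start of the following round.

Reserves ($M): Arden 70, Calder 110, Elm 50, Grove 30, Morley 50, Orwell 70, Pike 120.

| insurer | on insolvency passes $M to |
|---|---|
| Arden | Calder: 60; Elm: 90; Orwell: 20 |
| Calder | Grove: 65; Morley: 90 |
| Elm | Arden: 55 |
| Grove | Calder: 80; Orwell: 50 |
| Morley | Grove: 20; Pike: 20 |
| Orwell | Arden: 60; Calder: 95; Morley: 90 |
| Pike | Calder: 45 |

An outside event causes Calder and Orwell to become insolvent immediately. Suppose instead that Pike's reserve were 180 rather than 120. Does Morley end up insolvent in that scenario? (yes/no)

With Pike's reserve at 180:
Round 1 — Calder, Orwell become insolvent (initial).
  Arden: +60 → 60 < 70
  Grove: +65 → 65 ≥ 30
  Morley: +90+90 → 180 ≥ 50
Round 2 — Grove, Morley become insolvent.
  Pike: +20 → 20 < 180
No further insolvencies.

yes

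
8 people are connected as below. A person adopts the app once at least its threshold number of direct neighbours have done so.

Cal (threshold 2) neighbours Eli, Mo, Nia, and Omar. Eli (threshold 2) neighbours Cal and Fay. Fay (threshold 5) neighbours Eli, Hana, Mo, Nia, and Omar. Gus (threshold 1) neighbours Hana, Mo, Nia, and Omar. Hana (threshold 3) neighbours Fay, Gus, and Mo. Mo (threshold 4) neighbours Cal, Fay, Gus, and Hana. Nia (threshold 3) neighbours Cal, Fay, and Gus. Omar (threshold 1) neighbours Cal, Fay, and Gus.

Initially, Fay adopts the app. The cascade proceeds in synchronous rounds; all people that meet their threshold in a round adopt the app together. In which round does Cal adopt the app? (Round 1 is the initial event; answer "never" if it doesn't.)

never

Round 1 — Fay adopts the app (initial).
Round 2 — checking thresholds:
  Eli: 1 of 2 neighbours < 2, not yet.
  Hana: 1 of 3 neighbours < 3, not yet.
  Mo: 1 of 4 neighbours < 4, not yet.
  Nia: 1 of 3 neighbours < 3, not yet.
  Omar: 1 of 3 neighbours ≥ 1, adopts the app.
Round 3 — checking thresholds:
  Cal: 1 of 4 neighbours < 2, not yet.
  Eli: 1 of 2 neighbours < 2, not yet.
  Gus: 1 of 4 neighbours ≥ 1, adopts the app.
  Hana: 1 of 3 neighbours < 3, not yet.
  Mo: 1 of 4 neighbours < 4, not yet.
  Nia: 1 of 3 neighbours < 3, not yet.
Round 4 — no new adoptions; cascade stops.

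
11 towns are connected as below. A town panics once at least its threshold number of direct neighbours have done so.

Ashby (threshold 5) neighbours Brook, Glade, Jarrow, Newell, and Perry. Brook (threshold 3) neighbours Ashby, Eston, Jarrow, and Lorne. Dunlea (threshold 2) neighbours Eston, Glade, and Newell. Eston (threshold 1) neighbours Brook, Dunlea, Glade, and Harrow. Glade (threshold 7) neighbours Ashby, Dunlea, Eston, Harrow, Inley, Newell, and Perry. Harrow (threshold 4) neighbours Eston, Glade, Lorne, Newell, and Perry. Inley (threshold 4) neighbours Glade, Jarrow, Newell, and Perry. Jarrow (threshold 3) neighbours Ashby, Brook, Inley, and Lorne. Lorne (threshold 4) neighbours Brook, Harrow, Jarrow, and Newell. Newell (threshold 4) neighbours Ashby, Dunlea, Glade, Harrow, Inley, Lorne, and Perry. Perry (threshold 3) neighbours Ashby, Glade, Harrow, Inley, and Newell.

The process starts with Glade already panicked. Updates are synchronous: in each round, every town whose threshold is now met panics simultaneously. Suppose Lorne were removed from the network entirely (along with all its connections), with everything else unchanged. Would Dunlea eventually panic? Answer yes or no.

With Lorne removed:
Round 1 — Glade panics (initial).
Round 2 — checking thresholds:
  Ashby: 1 of 5 neighbours < 5, below threshold.
  Dunlea: 1 of 3 neighbours < 2, below threshold.
  Eston: 1 of 4 neighbours ≥ 1, panics.
  Harrow: 1 of 4 neighbours < 4, below threshold.
  Inley: 1 of 4 neighbours < 4, below threshold.
  Newell: 1 of 6 neighbours < 4, below threshold.
  Perry: 1 of 5 neighbours < 3, below threshold.
Round 3 — checking thresholds:
  Ashby: 1 of 5 neighbours < 5, below threshold.
  Brook: 1 of 3 neighbours < 3, below threshold.
  Dunlea: 2 of 3 neighbours ≥ 2, panics.
  Harrow: 2 of 4 neighbours < 4, below threshold.
  Inley: 1 of 4 neighbours < 4, below threshold.
  Newell: 1 of 6 neighbours < 4, below threshold.
  Perry: 1 of 5 neighbours < 3, below threshold.
Round 4 — no new panics; cascade stops.

yes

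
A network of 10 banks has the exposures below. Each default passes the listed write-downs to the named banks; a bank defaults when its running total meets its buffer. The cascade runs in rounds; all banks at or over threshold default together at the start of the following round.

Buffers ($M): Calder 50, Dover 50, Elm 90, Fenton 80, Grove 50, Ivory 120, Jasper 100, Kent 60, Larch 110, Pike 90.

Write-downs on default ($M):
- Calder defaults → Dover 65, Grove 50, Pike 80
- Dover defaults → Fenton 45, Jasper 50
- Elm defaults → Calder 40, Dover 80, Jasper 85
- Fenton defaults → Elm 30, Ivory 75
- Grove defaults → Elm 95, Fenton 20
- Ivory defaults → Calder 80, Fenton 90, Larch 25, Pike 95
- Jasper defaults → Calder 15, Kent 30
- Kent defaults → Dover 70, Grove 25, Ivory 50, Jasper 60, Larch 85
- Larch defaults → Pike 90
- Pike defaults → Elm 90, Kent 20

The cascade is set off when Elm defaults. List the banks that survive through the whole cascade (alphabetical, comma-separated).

Round 1 — Elm defaults (initial).
  Calder: +40 → 40 < 50
  Dover: +80 → 80 ≥ 50
  Jasper: +85 → 85 < 100
Round 2 — Dover defaults.
  Fenton: +45 → 45 < 80
  Jasper: +50 → 135 ≥ 100
Round 3 — Jasper defaults.
  Calder: +15 → 55 ≥ 50
  Kent: +30 → 30 < 60
Round 4 — Calder defaults.
  Grove: +50 → 50 ≥ 50
  Pike: +80 → 80 < 90
Round 5 — Grove defaults.
  Fenton: +20 → 65 < 80
No further defaults.

Fenton, Ivory, Kent, Larch, Pike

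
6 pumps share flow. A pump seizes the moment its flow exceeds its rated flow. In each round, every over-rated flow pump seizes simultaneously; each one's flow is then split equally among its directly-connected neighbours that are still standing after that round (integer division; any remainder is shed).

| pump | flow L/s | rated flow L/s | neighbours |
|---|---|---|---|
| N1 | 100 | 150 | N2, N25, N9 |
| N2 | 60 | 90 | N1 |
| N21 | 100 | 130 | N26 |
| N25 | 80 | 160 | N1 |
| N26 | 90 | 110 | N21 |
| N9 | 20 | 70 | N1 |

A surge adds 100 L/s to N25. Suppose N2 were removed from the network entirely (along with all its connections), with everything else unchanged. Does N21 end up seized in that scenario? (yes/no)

no

With N2 removed:
Round 1 — N25 at 180 > 160. N25 seizes.
  N25 sheds 180 L/s to N1: 180 each.
    N1: 100+180 = 280 > 150
Round 2 — N1 seizes.
  N1 sheds 280 L/s to N9: 280 each.
    N9: 20+280 = 300 > 70
Round 3 — N9 seizes.
  N9 sheds 300 L/s: no online neighbours, lost.
No further seizures.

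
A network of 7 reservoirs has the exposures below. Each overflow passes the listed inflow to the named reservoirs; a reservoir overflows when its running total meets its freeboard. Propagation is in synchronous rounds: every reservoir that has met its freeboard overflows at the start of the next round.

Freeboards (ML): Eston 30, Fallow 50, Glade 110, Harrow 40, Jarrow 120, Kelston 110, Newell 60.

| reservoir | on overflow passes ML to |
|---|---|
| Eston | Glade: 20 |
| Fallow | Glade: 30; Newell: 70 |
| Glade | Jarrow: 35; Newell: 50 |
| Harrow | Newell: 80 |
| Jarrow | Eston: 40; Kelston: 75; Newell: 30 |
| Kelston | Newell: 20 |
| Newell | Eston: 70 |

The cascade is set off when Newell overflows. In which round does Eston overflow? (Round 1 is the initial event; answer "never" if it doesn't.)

Round 1 — Newell overflows (initial).
  Eston: +70 → 70 ≥ 30
Round 2 — Eston overflows.
  Glade: +20 → 20 < 110
No further overflows.

2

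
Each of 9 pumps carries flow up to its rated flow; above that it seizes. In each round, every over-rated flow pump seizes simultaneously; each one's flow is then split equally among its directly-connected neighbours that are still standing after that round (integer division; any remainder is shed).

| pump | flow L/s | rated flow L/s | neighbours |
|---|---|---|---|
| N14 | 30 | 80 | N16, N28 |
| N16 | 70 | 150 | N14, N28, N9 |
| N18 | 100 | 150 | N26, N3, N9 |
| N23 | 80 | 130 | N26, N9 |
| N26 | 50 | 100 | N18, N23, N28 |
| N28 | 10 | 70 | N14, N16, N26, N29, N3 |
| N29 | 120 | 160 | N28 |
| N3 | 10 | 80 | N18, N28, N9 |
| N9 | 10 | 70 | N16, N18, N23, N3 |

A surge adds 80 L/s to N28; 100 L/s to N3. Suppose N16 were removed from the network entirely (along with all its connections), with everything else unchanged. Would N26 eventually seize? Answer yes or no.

With N16 removed:
Round 1 — N28 at 90 > 70; N3 at 110 > 80. N28, N3 seize.
  N28 sheds 90 L/s to N14, N26, N29: 30 each.
    N14: 30+30 = 60 ≤ 80
    N26: 50+30 = 80 ≤ 100
    N29: 120+30 = 150 ≤ 160
  N3 sheds 110 L/s to N18, N9: 55 each.
    N18: 100+55 = 155 > 150
    N9: 10+55 = 65 ≤ 70
Round 2 — N18 seizes.
  N18 sheds 155 L/s to N26, N9: 77 each (1 lost).
    N26: 80+77 = 157 > 100
    N9: 65+77 = 142 > 70
Round 3 — N26, N9 seize.
  N26 sheds 157 L/s to N23: 157 each.
    N23: 80+157 = 237 > 130
  N9 sheds 142 L/s to N23: 142 each.
    N23: 237+142 = 379 > 130
Round 4 — N23 seizes.
  N23 sheds 379 L/s: no online neighbours, lost.
No further seizures.

yes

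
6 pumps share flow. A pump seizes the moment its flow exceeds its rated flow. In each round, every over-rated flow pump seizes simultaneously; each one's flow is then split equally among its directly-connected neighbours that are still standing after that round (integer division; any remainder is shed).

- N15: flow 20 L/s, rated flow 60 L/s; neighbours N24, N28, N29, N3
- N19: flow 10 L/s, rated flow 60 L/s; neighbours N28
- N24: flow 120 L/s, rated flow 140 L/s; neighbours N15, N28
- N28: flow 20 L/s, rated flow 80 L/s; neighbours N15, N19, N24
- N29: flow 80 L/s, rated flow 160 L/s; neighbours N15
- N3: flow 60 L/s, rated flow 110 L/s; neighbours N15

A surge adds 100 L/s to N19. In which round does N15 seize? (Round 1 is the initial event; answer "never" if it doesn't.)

Round 1 — N19 at 110 > 60. N19 seizes.
  N19 sheds 110 L/s to N28: 110 each.
    N28: 20+110 = 130 > 80
Round 2 — N28 seizes.
  N28 sheds 130 L/s to N15, N24: 65 each.
    N15: 20+65 = 85 > 60
    N24: 120+65 = 185 > 140
Round 3 — N15, N24 seize.
  N15 sheds 85 L/s to N29, N3: 42 each (1 lost).
    N29: 80+42 = 122 ≤ 160
    N3: 60+42 = 102 ≤ 110
  N24 sheds 185 L/s: no online neighbours, lost.
No further seizures.

3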